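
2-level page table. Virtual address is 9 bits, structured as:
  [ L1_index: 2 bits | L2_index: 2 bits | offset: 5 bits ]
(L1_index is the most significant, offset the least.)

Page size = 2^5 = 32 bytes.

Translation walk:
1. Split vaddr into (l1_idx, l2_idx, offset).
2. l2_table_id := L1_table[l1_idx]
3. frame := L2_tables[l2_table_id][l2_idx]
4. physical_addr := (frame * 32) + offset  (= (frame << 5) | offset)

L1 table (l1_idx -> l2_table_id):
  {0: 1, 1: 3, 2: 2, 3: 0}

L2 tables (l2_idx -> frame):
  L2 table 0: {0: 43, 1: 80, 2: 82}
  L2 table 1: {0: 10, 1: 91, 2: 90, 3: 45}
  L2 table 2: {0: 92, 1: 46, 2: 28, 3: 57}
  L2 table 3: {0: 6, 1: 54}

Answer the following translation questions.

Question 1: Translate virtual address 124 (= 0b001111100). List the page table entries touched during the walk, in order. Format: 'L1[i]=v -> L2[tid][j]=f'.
Answer: L1[0]=1 -> L2[1][3]=45

Derivation:
vaddr = 124 = 0b001111100
Split: l1_idx=0, l2_idx=3, offset=28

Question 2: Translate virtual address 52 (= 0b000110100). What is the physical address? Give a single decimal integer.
Answer: 2932

Derivation:
vaddr = 52 = 0b000110100
Split: l1_idx=0, l2_idx=1, offset=20
L1[0] = 1
L2[1][1] = 91
paddr = 91 * 32 + 20 = 2932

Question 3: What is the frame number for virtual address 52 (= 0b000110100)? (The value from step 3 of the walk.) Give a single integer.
Answer: 91

Derivation:
vaddr = 52: l1_idx=0, l2_idx=1
L1[0] = 1; L2[1][1] = 91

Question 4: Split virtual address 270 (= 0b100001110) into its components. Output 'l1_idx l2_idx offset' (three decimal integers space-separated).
Answer: 2 0 14

Derivation:
vaddr = 270 = 0b100001110
  top 2 bits -> l1_idx = 2
  next 2 bits -> l2_idx = 0
  bottom 5 bits -> offset = 14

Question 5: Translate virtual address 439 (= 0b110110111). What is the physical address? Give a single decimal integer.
vaddr = 439 = 0b110110111
Split: l1_idx=3, l2_idx=1, offset=23
L1[3] = 0
L2[0][1] = 80
paddr = 80 * 32 + 23 = 2583

Answer: 2583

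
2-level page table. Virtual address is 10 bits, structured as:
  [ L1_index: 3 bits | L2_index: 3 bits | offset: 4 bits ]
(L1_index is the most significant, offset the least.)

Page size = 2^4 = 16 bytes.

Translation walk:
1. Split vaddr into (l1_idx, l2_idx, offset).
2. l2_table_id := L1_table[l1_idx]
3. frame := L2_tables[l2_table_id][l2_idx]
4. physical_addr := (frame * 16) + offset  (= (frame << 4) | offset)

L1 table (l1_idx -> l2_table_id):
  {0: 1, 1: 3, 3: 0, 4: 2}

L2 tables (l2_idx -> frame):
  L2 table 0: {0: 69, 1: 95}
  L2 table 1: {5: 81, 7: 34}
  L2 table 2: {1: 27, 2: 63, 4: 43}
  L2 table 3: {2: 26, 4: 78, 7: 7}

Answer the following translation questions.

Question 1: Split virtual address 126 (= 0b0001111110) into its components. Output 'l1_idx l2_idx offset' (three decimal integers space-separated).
vaddr = 126 = 0b0001111110
  top 3 bits -> l1_idx = 0
  next 3 bits -> l2_idx = 7
  bottom 4 bits -> offset = 14

Answer: 0 7 14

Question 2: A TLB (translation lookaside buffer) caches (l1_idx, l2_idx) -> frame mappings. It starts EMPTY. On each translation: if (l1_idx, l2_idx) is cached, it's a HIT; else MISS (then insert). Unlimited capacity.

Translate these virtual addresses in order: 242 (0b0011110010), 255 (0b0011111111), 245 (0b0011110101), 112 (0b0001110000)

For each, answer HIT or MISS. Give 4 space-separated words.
vaddr=242: (1,7) not in TLB -> MISS, insert
vaddr=255: (1,7) in TLB -> HIT
vaddr=245: (1,7) in TLB -> HIT
vaddr=112: (0,7) not in TLB -> MISS, insert

Answer: MISS HIT HIT MISS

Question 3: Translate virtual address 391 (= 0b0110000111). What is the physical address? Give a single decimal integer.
Answer: 1111

Derivation:
vaddr = 391 = 0b0110000111
Split: l1_idx=3, l2_idx=0, offset=7
L1[3] = 0
L2[0][0] = 69
paddr = 69 * 16 + 7 = 1111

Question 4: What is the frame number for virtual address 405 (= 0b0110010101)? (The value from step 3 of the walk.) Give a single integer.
vaddr = 405: l1_idx=3, l2_idx=1
L1[3] = 0; L2[0][1] = 95

Answer: 95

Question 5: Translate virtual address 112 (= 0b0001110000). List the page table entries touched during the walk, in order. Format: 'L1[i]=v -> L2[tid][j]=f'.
vaddr = 112 = 0b0001110000
Split: l1_idx=0, l2_idx=7, offset=0

Answer: L1[0]=1 -> L2[1][7]=34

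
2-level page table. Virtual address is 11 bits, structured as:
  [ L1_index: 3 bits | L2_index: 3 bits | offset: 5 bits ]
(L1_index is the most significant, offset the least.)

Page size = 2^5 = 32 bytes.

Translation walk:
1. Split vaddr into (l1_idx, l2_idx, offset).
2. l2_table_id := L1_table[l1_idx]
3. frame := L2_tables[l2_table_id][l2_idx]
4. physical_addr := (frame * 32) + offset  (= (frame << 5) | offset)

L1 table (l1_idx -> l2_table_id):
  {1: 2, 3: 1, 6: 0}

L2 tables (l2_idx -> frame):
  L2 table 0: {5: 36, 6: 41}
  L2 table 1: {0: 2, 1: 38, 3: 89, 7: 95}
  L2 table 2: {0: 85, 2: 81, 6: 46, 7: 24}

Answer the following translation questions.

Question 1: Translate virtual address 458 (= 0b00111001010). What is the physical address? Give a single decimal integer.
Answer: 1482

Derivation:
vaddr = 458 = 0b00111001010
Split: l1_idx=1, l2_idx=6, offset=10
L1[1] = 2
L2[2][6] = 46
paddr = 46 * 32 + 10 = 1482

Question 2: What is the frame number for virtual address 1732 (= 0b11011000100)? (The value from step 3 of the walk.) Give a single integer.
Answer: 41

Derivation:
vaddr = 1732: l1_idx=6, l2_idx=6
L1[6] = 0; L2[0][6] = 41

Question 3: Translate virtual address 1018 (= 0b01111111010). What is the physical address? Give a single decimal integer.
vaddr = 1018 = 0b01111111010
Split: l1_idx=3, l2_idx=7, offset=26
L1[3] = 1
L2[1][7] = 95
paddr = 95 * 32 + 26 = 3066

Answer: 3066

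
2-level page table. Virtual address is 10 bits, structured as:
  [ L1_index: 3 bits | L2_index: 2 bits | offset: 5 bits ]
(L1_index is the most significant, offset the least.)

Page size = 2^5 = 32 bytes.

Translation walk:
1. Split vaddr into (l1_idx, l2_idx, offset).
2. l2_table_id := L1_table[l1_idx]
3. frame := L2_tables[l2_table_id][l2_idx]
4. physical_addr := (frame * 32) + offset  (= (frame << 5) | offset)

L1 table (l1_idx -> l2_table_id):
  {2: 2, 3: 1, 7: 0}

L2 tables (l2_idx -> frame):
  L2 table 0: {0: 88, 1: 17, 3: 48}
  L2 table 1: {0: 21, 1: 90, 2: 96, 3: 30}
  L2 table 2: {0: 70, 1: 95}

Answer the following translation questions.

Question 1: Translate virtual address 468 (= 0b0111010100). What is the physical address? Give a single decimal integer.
vaddr = 468 = 0b0111010100
Split: l1_idx=3, l2_idx=2, offset=20
L1[3] = 1
L2[1][2] = 96
paddr = 96 * 32 + 20 = 3092

Answer: 3092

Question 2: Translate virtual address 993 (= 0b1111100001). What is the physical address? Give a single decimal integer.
vaddr = 993 = 0b1111100001
Split: l1_idx=7, l2_idx=3, offset=1
L1[7] = 0
L2[0][3] = 48
paddr = 48 * 32 + 1 = 1537

Answer: 1537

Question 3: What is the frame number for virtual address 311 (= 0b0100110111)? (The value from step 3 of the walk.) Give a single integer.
vaddr = 311: l1_idx=2, l2_idx=1
L1[2] = 2; L2[2][1] = 95

Answer: 95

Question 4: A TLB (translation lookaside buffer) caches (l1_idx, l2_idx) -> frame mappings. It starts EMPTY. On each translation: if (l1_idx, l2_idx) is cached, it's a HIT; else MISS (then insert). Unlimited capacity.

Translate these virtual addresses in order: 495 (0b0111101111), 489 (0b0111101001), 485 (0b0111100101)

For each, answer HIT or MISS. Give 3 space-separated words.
Answer: MISS HIT HIT

Derivation:
vaddr=495: (3,3) not in TLB -> MISS, insert
vaddr=489: (3,3) in TLB -> HIT
vaddr=485: (3,3) in TLB -> HIT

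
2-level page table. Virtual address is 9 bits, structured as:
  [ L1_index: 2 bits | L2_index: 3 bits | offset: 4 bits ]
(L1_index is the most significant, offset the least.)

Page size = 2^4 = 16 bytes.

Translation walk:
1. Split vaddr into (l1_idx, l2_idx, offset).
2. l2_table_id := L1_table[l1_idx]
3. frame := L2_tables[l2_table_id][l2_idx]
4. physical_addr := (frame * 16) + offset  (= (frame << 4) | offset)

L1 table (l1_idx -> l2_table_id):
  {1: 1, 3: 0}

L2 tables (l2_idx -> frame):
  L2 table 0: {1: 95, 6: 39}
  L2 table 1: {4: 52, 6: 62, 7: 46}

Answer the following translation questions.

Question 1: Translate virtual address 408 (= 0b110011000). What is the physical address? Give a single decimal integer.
Answer: 1528

Derivation:
vaddr = 408 = 0b110011000
Split: l1_idx=3, l2_idx=1, offset=8
L1[3] = 0
L2[0][1] = 95
paddr = 95 * 16 + 8 = 1528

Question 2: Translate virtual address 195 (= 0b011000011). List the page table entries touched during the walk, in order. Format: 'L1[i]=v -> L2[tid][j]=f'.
Answer: L1[1]=1 -> L2[1][4]=52

Derivation:
vaddr = 195 = 0b011000011
Split: l1_idx=1, l2_idx=4, offset=3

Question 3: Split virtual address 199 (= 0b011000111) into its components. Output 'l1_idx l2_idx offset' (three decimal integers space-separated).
vaddr = 199 = 0b011000111
  top 2 bits -> l1_idx = 1
  next 3 bits -> l2_idx = 4
  bottom 4 bits -> offset = 7

Answer: 1 4 7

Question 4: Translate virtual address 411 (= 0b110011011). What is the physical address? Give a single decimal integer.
vaddr = 411 = 0b110011011
Split: l1_idx=3, l2_idx=1, offset=11
L1[3] = 0
L2[0][1] = 95
paddr = 95 * 16 + 11 = 1531

Answer: 1531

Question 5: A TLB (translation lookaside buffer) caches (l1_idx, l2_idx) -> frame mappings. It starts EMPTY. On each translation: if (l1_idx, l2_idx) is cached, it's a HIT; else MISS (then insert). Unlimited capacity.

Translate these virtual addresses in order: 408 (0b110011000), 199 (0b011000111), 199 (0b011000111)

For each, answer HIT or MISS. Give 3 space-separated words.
Answer: MISS MISS HIT

Derivation:
vaddr=408: (3,1) not in TLB -> MISS, insert
vaddr=199: (1,4) not in TLB -> MISS, insert
vaddr=199: (1,4) in TLB -> HIT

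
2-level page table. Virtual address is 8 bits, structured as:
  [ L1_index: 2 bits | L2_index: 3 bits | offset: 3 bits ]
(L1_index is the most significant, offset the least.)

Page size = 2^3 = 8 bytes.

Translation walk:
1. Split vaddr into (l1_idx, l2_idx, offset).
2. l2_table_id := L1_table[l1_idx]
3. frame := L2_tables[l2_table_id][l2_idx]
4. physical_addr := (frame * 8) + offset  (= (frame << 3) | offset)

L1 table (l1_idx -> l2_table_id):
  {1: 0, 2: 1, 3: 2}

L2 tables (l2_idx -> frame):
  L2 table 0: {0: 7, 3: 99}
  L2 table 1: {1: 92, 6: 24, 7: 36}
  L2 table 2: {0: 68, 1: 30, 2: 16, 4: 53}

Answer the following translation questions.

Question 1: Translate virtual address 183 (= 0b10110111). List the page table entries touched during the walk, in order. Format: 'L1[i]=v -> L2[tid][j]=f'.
vaddr = 183 = 0b10110111
Split: l1_idx=2, l2_idx=6, offset=7

Answer: L1[2]=1 -> L2[1][6]=24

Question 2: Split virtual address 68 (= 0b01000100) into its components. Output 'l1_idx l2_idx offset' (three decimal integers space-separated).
Answer: 1 0 4

Derivation:
vaddr = 68 = 0b01000100
  top 2 bits -> l1_idx = 1
  next 3 bits -> l2_idx = 0
  bottom 3 bits -> offset = 4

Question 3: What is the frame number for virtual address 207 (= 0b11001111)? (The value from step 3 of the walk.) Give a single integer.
Answer: 30

Derivation:
vaddr = 207: l1_idx=3, l2_idx=1
L1[3] = 2; L2[2][1] = 30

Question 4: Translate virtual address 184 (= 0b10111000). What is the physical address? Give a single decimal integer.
vaddr = 184 = 0b10111000
Split: l1_idx=2, l2_idx=7, offset=0
L1[2] = 1
L2[1][7] = 36
paddr = 36 * 8 + 0 = 288

Answer: 288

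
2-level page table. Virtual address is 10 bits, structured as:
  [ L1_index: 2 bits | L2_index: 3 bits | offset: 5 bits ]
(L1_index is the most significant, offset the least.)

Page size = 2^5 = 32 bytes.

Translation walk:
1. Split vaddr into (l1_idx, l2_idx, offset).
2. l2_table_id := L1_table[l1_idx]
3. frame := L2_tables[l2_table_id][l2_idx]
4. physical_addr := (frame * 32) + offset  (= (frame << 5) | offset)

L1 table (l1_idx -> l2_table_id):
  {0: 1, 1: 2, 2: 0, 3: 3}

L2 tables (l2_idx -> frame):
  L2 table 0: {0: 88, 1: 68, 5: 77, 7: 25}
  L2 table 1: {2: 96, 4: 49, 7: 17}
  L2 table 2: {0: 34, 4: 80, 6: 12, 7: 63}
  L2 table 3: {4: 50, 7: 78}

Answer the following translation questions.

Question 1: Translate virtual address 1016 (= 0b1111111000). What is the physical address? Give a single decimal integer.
Answer: 2520

Derivation:
vaddr = 1016 = 0b1111111000
Split: l1_idx=3, l2_idx=7, offset=24
L1[3] = 3
L2[3][7] = 78
paddr = 78 * 32 + 24 = 2520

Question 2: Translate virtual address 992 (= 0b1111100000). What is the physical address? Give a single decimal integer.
Answer: 2496

Derivation:
vaddr = 992 = 0b1111100000
Split: l1_idx=3, l2_idx=7, offset=0
L1[3] = 3
L2[3][7] = 78
paddr = 78 * 32 + 0 = 2496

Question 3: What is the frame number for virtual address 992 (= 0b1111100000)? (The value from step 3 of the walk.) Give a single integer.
vaddr = 992: l1_idx=3, l2_idx=7
L1[3] = 3; L2[3][7] = 78

Answer: 78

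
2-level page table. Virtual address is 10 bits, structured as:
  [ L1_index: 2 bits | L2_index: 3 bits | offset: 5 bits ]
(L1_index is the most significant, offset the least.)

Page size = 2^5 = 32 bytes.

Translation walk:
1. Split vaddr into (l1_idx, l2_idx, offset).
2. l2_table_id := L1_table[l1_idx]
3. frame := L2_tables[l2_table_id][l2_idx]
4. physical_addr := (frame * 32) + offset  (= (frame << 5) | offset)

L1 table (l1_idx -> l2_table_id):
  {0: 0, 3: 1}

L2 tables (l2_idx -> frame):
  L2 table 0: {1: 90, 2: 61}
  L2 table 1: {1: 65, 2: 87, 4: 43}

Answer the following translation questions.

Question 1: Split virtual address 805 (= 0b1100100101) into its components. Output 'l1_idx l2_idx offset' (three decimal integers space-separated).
vaddr = 805 = 0b1100100101
  top 2 bits -> l1_idx = 3
  next 3 bits -> l2_idx = 1
  bottom 5 bits -> offset = 5

Answer: 3 1 5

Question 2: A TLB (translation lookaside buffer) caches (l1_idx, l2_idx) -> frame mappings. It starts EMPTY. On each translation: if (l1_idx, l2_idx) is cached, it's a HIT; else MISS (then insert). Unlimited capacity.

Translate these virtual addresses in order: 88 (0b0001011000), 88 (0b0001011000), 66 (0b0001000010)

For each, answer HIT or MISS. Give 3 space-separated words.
Answer: MISS HIT HIT

Derivation:
vaddr=88: (0,2) not in TLB -> MISS, insert
vaddr=88: (0,2) in TLB -> HIT
vaddr=66: (0,2) in TLB -> HIT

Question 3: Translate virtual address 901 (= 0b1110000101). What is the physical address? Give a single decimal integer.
Answer: 1381

Derivation:
vaddr = 901 = 0b1110000101
Split: l1_idx=3, l2_idx=4, offset=5
L1[3] = 1
L2[1][4] = 43
paddr = 43 * 32 + 5 = 1381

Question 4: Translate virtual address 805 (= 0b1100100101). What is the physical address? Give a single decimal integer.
vaddr = 805 = 0b1100100101
Split: l1_idx=3, l2_idx=1, offset=5
L1[3] = 1
L2[1][1] = 65
paddr = 65 * 32 + 5 = 2085

Answer: 2085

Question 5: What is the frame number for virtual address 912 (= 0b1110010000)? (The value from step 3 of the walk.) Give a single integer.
Answer: 43

Derivation:
vaddr = 912: l1_idx=3, l2_idx=4
L1[3] = 1; L2[1][4] = 43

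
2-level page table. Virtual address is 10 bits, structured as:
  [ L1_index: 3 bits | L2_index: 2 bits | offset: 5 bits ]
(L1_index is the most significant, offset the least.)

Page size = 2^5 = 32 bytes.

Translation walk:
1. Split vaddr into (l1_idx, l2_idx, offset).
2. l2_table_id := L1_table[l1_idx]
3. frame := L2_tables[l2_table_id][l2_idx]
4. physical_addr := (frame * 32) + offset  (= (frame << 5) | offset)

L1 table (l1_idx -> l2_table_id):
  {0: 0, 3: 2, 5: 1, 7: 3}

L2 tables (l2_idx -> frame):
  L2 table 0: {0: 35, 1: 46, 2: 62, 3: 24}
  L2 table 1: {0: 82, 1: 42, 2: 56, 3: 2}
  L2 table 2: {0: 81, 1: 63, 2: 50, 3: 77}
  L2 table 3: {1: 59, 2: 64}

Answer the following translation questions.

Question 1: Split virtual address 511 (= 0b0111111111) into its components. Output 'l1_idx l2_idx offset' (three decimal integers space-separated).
Answer: 3 3 31

Derivation:
vaddr = 511 = 0b0111111111
  top 3 bits -> l1_idx = 3
  next 2 bits -> l2_idx = 3
  bottom 5 bits -> offset = 31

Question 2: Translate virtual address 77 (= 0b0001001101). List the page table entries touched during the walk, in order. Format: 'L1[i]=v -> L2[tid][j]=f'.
Answer: L1[0]=0 -> L2[0][2]=62

Derivation:
vaddr = 77 = 0b0001001101
Split: l1_idx=0, l2_idx=2, offset=13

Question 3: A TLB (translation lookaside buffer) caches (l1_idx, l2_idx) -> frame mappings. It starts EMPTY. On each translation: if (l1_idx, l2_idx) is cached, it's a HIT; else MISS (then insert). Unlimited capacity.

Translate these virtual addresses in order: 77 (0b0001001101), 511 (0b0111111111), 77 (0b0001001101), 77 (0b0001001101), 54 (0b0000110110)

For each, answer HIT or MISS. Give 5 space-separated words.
vaddr=77: (0,2) not in TLB -> MISS, insert
vaddr=511: (3,3) not in TLB -> MISS, insert
vaddr=77: (0,2) in TLB -> HIT
vaddr=77: (0,2) in TLB -> HIT
vaddr=54: (0,1) not in TLB -> MISS, insert

Answer: MISS MISS HIT HIT MISS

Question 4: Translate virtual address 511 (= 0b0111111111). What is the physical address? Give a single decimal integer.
vaddr = 511 = 0b0111111111
Split: l1_idx=3, l2_idx=3, offset=31
L1[3] = 2
L2[2][3] = 77
paddr = 77 * 32 + 31 = 2495

Answer: 2495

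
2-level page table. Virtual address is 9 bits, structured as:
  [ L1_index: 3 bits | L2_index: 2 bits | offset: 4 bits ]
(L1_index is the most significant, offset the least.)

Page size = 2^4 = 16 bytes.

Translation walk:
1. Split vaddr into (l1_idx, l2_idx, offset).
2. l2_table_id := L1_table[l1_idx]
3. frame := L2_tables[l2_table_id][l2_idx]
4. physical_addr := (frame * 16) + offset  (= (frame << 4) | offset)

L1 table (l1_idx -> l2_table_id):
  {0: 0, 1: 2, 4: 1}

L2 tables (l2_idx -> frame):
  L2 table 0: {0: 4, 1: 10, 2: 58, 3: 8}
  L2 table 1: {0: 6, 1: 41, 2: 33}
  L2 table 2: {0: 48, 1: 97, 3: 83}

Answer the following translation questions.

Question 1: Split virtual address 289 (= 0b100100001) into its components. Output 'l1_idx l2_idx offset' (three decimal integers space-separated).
vaddr = 289 = 0b100100001
  top 3 bits -> l1_idx = 4
  next 2 bits -> l2_idx = 2
  bottom 4 bits -> offset = 1

Answer: 4 2 1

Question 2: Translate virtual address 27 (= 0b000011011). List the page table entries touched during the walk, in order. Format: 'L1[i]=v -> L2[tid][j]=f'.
vaddr = 27 = 0b000011011
Split: l1_idx=0, l2_idx=1, offset=11

Answer: L1[0]=0 -> L2[0][1]=10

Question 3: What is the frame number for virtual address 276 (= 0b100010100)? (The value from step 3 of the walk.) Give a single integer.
vaddr = 276: l1_idx=4, l2_idx=1
L1[4] = 1; L2[1][1] = 41

Answer: 41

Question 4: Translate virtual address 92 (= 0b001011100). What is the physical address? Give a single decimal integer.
Answer: 1564

Derivation:
vaddr = 92 = 0b001011100
Split: l1_idx=1, l2_idx=1, offset=12
L1[1] = 2
L2[2][1] = 97
paddr = 97 * 16 + 12 = 1564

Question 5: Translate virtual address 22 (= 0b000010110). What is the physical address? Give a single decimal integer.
vaddr = 22 = 0b000010110
Split: l1_idx=0, l2_idx=1, offset=6
L1[0] = 0
L2[0][1] = 10
paddr = 10 * 16 + 6 = 166

Answer: 166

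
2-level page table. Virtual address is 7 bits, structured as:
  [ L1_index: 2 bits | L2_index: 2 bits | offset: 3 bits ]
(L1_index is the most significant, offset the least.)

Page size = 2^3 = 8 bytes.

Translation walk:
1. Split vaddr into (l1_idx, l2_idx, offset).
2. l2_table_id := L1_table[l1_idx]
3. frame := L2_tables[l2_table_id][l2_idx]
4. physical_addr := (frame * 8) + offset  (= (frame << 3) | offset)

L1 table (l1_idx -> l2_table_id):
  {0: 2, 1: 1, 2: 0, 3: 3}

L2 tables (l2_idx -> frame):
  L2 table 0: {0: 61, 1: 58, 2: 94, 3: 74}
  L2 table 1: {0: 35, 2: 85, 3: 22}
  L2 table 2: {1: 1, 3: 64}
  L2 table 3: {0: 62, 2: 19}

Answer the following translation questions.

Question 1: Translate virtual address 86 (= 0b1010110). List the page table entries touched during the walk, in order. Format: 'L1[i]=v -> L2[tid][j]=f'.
Answer: L1[2]=0 -> L2[0][2]=94

Derivation:
vaddr = 86 = 0b1010110
Split: l1_idx=2, l2_idx=2, offset=6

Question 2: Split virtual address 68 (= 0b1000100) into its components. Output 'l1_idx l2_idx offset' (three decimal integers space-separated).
vaddr = 68 = 0b1000100
  top 2 bits -> l1_idx = 2
  next 2 bits -> l2_idx = 0
  bottom 3 bits -> offset = 4

Answer: 2 0 4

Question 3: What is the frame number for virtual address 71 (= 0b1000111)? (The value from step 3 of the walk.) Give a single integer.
vaddr = 71: l1_idx=2, l2_idx=0
L1[2] = 0; L2[0][0] = 61

Answer: 61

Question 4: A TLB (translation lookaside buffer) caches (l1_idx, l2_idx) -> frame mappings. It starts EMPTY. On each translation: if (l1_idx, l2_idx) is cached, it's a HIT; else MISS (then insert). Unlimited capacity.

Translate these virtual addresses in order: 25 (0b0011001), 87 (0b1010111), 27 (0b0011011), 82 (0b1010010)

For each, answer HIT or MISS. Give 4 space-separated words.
vaddr=25: (0,3) not in TLB -> MISS, insert
vaddr=87: (2,2) not in TLB -> MISS, insert
vaddr=27: (0,3) in TLB -> HIT
vaddr=82: (2,2) in TLB -> HIT

Answer: MISS MISS HIT HIT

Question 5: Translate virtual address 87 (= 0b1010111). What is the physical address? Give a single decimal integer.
Answer: 759

Derivation:
vaddr = 87 = 0b1010111
Split: l1_idx=2, l2_idx=2, offset=7
L1[2] = 0
L2[0][2] = 94
paddr = 94 * 8 + 7 = 759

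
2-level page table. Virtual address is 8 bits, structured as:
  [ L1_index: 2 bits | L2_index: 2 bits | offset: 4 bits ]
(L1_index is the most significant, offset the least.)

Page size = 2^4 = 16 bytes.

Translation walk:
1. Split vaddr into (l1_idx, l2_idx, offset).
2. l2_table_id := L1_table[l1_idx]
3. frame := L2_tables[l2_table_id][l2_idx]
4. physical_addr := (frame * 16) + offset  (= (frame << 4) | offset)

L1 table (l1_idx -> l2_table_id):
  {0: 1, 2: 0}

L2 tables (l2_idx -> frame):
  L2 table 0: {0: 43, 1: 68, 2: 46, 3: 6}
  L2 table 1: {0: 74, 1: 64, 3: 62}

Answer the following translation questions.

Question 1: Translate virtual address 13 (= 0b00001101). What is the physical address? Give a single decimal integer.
vaddr = 13 = 0b00001101
Split: l1_idx=0, l2_idx=0, offset=13
L1[0] = 1
L2[1][0] = 74
paddr = 74 * 16 + 13 = 1197

Answer: 1197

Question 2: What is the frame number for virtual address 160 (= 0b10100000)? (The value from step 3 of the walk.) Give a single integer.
Answer: 46

Derivation:
vaddr = 160: l1_idx=2, l2_idx=2
L1[2] = 0; L2[0][2] = 46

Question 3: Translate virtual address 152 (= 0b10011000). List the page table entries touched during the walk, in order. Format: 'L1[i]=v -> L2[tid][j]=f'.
Answer: L1[2]=0 -> L2[0][1]=68

Derivation:
vaddr = 152 = 0b10011000
Split: l1_idx=2, l2_idx=1, offset=8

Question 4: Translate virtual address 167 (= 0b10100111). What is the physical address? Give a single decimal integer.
Answer: 743

Derivation:
vaddr = 167 = 0b10100111
Split: l1_idx=2, l2_idx=2, offset=7
L1[2] = 0
L2[0][2] = 46
paddr = 46 * 16 + 7 = 743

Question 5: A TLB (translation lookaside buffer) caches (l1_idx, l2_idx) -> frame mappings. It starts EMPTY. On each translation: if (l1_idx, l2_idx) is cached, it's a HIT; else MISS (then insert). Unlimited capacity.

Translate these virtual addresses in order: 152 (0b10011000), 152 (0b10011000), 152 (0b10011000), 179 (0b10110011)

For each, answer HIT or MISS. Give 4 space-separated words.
Answer: MISS HIT HIT MISS

Derivation:
vaddr=152: (2,1) not in TLB -> MISS, insert
vaddr=152: (2,1) in TLB -> HIT
vaddr=152: (2,1) in TLB -> HIT
vaddr=179: (2,3) not in TLB -> MISS, insert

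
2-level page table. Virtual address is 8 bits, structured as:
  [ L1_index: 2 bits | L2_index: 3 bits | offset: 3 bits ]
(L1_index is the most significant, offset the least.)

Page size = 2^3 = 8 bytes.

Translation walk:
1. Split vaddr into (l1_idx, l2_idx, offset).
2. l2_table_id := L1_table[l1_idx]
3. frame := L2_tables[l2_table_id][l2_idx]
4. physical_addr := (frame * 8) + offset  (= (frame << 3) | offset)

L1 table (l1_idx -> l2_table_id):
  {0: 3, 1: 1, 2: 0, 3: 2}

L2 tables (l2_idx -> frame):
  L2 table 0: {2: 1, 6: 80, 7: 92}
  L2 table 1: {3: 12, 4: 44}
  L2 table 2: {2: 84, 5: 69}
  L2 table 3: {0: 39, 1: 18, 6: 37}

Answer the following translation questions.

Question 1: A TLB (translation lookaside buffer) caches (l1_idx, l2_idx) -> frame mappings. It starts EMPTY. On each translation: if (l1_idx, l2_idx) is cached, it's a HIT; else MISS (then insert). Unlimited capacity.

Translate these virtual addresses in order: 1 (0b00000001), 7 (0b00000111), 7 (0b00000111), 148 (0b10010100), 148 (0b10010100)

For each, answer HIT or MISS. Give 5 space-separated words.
vaddr=1: (0,0) not in TLB -> MISS, insert
vaddr=7: (0,0) in TLB -> HIT
vaddr=7: (0,0) in TLB -> HIT
vaddr=148: (2,2) not in TLB -> MISS, insert
vaddr=148: (2,2) in TLB -> HIT

Answer: MISS HIT HIT MISS HIT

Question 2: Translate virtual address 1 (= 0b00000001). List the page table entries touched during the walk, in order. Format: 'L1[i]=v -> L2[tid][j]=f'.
vaddr = 1 = 0b00000001
Split: l1_idx=0, l2_idx=0, offset=1

Answer: L1[0]=3 -> L2[3][0]=39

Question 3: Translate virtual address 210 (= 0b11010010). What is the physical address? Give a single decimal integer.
Answer: 674

Derivation:
vaddr = 210 = 0b11010010
Split: l1_idx=3, l2_idx=2, offset=2
L1[3] = 2
L2[2][2] = 84
paddr = 84 * 8 + 2 = 674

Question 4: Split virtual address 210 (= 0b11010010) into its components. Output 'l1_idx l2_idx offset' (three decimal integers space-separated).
vaddr = 210 = 0b11010010
  top 2 bits -> l1_idx = 3
  next 3 bits -> l2_idx = 2
  bottom 3 bits -> offset = 2

Answer: 3 2 2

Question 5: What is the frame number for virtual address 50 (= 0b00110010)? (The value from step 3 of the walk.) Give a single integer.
Answer: 37

Derivation:
vaddr = 50: l1_idx=0, l2_idx=6
L1[0] = 3; L2[3][6] = 37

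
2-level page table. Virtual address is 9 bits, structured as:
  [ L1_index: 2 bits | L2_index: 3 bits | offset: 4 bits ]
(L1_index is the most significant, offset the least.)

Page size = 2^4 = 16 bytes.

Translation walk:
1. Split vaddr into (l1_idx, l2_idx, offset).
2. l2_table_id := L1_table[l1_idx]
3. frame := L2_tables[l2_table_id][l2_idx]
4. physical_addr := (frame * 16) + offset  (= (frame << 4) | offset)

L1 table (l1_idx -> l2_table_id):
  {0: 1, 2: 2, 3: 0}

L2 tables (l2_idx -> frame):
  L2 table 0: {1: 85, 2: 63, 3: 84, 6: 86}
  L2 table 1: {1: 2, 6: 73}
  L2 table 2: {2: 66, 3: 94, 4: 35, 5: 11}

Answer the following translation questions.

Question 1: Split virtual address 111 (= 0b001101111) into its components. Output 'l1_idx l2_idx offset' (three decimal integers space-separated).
Answer: 0 6 15

Derivation:
vaddr = 111 = 0b001101111
  top 2 bits -> l1_idx = 0
  next 3 bits -> l2_idx = 6
  bottom 4 bits -> offset = 15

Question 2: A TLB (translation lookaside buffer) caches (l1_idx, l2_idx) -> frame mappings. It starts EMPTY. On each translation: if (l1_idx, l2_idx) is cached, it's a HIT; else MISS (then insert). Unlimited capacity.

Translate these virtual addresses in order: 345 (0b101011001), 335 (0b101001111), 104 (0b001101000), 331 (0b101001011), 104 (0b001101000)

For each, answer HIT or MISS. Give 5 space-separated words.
Answer: MISS MISS MISS HIT HIT

Derivation:
vaddr=345: (2,5) not in TLB -> MISS, insert
vaddr=335: (2,4) not in TLB -> MISS, insert
vaddr=104: (0,6) not in TLB -> MISS, insert
vaddr=331: (2,4) in TLB -> HIT
vaddr=104: (0,6) in TLB -> HIT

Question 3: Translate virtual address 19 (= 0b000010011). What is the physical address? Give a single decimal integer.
Answer: 35

Derivation:
vaddr = 19 = 0b000010011
Split: l1_idx=0, l2_idx=1, offset=3
L1[0] = 1
L2[1][1] = 2
paddr = 2 * 16 + 3 = 35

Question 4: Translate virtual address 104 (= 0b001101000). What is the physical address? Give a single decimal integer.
Answer: 1176

Derivation:
vaddr = 104 = 0b001101000
Split: l1_idx=0, l2_idx=6, offset=8
L1[0] = 1
L2[1][6] = 73
paddr = 73 * 16 + 8 = 1176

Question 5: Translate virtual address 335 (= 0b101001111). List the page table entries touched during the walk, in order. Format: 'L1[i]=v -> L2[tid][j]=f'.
Answer: L1[2]=2 -> L2[2][4]=35

Derivation:
vaddr = 335 = 0b101001111
Split: l1_idx=2, l2_idx=4, offset=15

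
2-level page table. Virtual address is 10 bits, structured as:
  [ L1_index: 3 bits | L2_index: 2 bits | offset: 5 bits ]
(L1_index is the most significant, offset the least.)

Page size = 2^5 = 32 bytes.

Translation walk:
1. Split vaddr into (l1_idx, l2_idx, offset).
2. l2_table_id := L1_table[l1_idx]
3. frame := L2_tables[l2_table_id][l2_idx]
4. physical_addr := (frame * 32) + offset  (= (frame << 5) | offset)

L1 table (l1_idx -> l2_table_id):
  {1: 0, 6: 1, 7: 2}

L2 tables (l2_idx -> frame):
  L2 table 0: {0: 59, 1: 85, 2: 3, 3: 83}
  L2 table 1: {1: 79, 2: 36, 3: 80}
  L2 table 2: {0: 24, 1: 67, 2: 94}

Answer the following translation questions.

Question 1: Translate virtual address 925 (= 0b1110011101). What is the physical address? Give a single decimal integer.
vaddr = 925 = 0b1110011101
Split: l1_idx=7, l2_idx=0, offset=29
L1[7] = 2
L2[2][0] = 24
paddr = 24 * 32 + 29 = 797

Answer: 797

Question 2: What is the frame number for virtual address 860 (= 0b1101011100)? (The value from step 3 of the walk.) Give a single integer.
vaddr = 860: l1_idx=6, l2_idx=2
L1[6] = 1; L2[1][2] = 36

Answer: 36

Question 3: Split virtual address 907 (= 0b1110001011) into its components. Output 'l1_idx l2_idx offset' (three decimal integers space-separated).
Answer: 7 0 11

Derivation:
vaddr = 907 = 0b1110001011
  top 3 bits -> l1_idx = 7
  next 2 bits -> l2_idx = 0
  bottom 5 bits -> offset = 11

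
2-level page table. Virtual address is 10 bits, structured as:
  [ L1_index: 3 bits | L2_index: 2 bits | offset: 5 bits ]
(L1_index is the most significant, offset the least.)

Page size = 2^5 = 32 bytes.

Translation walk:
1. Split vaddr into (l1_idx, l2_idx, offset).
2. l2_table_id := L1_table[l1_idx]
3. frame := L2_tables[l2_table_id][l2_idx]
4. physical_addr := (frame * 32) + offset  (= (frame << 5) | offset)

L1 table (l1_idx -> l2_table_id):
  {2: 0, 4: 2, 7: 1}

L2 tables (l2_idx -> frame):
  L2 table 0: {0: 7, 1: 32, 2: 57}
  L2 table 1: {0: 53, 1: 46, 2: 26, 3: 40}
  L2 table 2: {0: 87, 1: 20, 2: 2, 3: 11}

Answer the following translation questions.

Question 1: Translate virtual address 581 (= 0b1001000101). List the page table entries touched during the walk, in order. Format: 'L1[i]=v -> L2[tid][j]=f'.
vaddr = 581 = 0b1001000101
Split: l1_idx=4, l2_idx=2, offset=5

Answer: L1[4]=2 -> L2[2][2]=2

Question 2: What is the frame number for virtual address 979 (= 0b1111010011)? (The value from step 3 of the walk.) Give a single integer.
vaddr = 979: l1_idx=7, l2_idx=2
L1[7] = 1; L2[1][2] = 26

Answer: 26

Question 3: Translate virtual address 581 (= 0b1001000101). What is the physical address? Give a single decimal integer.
Answer: 69

Derivation:
vaddr = 581 = 0b1001000101
Split: l1_idx=4, l2_idx=2, offset=5
L1[4] = 2
L2[2][2] = 2
paddr = 2 * 32 + 5 = 69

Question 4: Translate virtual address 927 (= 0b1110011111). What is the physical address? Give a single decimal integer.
vaddr = 927 = 0b1110011111
Split: l1_idx=7, l2_idx=0, offset=31
L1[7] = 1
L2[1][0] = 53
paddr = 53 * 32 + 31 = 1727

Answer: 1727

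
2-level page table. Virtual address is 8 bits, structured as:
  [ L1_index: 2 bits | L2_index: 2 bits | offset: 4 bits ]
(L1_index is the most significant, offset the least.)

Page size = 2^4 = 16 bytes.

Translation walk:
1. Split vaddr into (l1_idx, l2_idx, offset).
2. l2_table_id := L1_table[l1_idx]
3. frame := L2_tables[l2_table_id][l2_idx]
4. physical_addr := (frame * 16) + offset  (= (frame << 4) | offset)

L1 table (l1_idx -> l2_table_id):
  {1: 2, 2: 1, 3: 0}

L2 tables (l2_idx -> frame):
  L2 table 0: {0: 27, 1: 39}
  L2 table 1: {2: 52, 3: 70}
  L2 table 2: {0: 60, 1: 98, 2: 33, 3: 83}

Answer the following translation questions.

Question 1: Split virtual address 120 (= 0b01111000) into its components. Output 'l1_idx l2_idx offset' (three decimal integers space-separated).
vaddr = 120 = 0b01111000
  top 2 bits -> l1_idx = 1
  next 2 bits -> l2_idx = 3
  bottom 4 bits -> offset = 8

Answer: 1 3 8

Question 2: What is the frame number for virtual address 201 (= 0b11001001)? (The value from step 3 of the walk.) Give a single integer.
Answer: 27

Derivation:
vaddr = 201: l1_idx=3, l2_idx=0
L1[3] = 0; L2[0][0] = 27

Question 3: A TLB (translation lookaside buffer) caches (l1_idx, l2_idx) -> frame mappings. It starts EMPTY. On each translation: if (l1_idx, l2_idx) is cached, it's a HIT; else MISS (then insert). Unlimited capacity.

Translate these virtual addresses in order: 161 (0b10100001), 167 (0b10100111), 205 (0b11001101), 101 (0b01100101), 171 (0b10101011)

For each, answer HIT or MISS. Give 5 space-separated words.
Answer: MISS HIT MISS MISS HIT

Derivation:
vaddr=161: (2,2) not in TLB -> MISS, insert
vaddr=167: (2,2) in TLB -> HIT
vaddr=205: (3,0) not in TLB -> MISS, insert
vaddr=101: (1,2) not in TLB -> MISS, insert
vaddr=171: (2,2) in TLB -> HIT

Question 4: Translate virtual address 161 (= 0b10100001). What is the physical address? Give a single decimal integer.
vaddr = 161 = 0b10100001
Split: l1_idx=2, l2_idx=2, offset=1
L1[2] = 1
L2[1][2] = 52
paddr = 52 * 16 + 1 = 833

Answer: 833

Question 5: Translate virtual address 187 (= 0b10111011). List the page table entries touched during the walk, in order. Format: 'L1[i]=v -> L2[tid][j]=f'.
Answer: L1[2]=1 -> L2[1][3]=70

Derivation:
vaddr = 187 = 0b10111011
Split: l1_idx=2, l2_idx=3, offset=11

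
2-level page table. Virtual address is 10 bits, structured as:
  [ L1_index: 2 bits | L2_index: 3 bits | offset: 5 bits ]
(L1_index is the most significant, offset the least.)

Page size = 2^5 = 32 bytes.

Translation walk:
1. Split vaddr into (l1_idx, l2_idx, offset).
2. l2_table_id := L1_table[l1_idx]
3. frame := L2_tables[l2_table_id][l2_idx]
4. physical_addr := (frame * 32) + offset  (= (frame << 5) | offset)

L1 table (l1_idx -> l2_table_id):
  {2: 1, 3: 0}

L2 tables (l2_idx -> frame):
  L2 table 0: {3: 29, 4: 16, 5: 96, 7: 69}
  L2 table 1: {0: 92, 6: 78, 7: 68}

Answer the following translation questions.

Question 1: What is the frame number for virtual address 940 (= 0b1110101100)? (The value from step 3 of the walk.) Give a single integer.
Answer: 96

Derivation:
vaddr = 940: l1_idx=3, l2_idx=5
L1[3] = 0; L2[0][5] = 96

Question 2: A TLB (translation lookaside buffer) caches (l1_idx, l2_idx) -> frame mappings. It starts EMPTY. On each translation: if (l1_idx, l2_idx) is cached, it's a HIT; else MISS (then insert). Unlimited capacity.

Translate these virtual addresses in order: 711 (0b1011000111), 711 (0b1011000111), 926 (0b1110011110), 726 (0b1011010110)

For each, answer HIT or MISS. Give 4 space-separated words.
Answer: MISS HIT MISS HIT

Derivation:
vaddr=711: (2,6) not in TLB -> MISS, insert
vaddr=711: (2,6) in TLB -> HIT
vaddr=926: (3,4) not in TLB -> MISS, insert
vaddr=726: (2,6) in TLB -> HIT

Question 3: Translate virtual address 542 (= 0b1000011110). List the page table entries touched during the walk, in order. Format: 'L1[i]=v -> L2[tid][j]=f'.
vaddr = 542 = 0b1000011110
Split: l1_idx=2, l2_idx=0, offset=30

Answer: L1[2]=1 -> L2[1][0]=92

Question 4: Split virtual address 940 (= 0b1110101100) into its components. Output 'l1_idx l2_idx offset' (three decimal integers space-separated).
Answer: 3 5 12

Derivation:
vaddr = 940 = 0b1110101100
  top 2 bits -> l1_idx = 3
  next 3 bits -> l2_idx = 5
  bottom 5 bits -> offset = 12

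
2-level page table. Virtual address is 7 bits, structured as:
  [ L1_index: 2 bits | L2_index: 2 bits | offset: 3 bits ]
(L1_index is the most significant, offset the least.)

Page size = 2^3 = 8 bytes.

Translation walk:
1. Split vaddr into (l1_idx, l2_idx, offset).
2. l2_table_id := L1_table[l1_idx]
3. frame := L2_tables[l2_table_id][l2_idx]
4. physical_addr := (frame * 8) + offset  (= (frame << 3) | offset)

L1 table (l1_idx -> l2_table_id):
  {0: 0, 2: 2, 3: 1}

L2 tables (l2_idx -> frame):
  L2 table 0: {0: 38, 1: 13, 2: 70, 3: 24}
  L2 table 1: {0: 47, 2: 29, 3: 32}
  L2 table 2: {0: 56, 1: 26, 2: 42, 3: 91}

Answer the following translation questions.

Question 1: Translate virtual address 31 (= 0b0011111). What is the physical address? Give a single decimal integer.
Answer: 199

Derivation:
vaddr = 31 = 0b0011111
Split: l1_idx=0, l2_idx=3, offset=7
L1[0] = 0
L2[0][3] = 24
paddr = 24 * 8 + 7 = 199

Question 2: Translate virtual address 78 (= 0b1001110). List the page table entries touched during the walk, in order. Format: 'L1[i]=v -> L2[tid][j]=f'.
Answer: L1[2]=2 -> L2[2][1]=26

Derivation:
vaddr = 78 = 0b1001110
Split: l1_idx=2, l2_idx=1, offset=6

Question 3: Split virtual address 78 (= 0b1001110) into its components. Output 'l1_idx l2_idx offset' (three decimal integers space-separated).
vaddr = 78 = 0b1001110
  top 2 bits -> l1_idx = 2
  next 2 bits -> l2_idx = 1
  bottom 3 bits -> offset = 6

Answer: 2 1 6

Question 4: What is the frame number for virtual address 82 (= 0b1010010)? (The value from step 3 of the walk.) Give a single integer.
Answer: 42

Derivation:
vaddr = 82: l1_idx=2, l2_idx=2
L1[2] = 2; L2[2][2] = 42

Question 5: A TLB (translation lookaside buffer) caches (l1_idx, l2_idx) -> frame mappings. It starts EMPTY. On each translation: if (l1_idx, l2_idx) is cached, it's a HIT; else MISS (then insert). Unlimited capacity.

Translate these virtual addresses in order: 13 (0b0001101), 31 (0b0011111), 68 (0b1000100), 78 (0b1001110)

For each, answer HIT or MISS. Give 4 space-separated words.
Answer: MISS MISS MISS MISS

Derivation:
vaddr=13: (0,1) not in TLB -> MISS, insert
vaddr=31: (0,3) not in TLB -> MISS, insert
vaddr=68: (2,0) not in TLB -> MISS, insert
vaddr=78: (2,1) not in TLB -> MISS, insert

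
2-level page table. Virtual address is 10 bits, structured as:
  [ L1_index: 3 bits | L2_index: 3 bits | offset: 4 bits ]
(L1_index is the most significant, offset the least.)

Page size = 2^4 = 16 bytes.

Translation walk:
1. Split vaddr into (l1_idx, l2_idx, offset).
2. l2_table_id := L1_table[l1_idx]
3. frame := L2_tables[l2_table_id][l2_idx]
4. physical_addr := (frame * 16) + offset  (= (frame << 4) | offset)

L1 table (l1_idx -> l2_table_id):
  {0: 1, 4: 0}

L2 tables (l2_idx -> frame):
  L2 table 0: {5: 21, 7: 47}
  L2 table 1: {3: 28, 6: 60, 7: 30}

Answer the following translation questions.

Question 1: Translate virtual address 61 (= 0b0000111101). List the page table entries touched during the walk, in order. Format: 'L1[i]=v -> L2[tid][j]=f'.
Answer: L1[0]=1 -> L2[1][3]=28

Derivation:
vaddr = 61 = 0b0000111101
Split: l1_idx=0, l2_idx=3, offset=13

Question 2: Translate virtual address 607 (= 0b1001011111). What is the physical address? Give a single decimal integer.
vaddr = 607 = 0b1001011111
Split: l1_idx=4, l2_idx=5, offset=15
L1[4] = 0
L2[0][5] = 21
paddr = 21 * 16 + 15 = 351

Answer: 351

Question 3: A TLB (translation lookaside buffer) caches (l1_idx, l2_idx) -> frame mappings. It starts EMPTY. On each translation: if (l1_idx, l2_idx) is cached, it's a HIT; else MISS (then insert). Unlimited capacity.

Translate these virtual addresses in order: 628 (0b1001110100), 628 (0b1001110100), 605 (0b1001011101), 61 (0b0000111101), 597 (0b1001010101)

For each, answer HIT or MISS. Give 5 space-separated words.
vaddr=628: (4,7) not in TLB -> MISS, insert
vaddr=628: (4,7) in TLB -> HIT
vaddr=605: (4,5) not in TLB -> MISS, insert
vaddr=61: (0,3) not in TLB -> MISS, insert
vaddr=597: (4,5) in TLB -> HIT

Answer: MISS HIT MISS MISS HIT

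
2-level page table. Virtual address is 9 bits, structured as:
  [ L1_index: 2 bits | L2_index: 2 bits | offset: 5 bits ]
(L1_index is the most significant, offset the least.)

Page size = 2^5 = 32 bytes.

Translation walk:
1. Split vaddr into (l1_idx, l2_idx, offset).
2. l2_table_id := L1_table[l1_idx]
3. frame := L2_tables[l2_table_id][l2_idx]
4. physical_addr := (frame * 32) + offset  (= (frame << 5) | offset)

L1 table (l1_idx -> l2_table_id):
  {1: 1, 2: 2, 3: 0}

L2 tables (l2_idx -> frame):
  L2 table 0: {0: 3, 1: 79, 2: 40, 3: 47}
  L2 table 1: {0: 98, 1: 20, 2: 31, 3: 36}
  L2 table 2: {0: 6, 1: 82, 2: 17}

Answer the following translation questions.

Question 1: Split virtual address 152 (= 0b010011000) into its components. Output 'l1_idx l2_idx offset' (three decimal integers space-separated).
vaddr = 152 = 0b010011000
  top 2 bits -> l1_idx = 1
  next 2 bits -> l2_idx = 0
  bottom 5 bits -> offset = 24

Answer: 1 0 24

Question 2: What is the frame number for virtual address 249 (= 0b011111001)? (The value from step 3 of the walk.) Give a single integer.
Answer: 36

Derivation:
vaddr = 249: l1_idx=1, l2_idx=3
L1[1] = 1; L2[1][3] = 36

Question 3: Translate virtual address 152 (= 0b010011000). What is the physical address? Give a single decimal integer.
vaddr = 152 = 0b010011000
Split: l1_idx=1, l2_idx=0, offset=24
L1[1] = 1
L2[1][0] = 98
paddr = 98 * 32 + 24 = 3160

Answer: 3160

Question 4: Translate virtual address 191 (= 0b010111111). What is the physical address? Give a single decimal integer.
Answer: 671

Derivation:
vaddr = 191 = 0b010111111
Split: l1_idx=1, l2_idx=1, offset=31
L1[1] = 1
L2[1][1] = 20
paddr = 20 * 32 + 31 = 671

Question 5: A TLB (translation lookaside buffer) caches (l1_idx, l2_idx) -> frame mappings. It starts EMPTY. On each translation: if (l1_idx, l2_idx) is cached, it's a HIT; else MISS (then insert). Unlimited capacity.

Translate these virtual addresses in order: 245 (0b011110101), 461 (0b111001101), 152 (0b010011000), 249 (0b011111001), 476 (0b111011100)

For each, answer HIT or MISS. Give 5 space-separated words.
vaddr=245: (1,3) not in TLB -> MISS, insert
vaddr=461: (3,2) not in TLB -> MISS, insert
vaddr=152: (1,0) not in TLB -> MISS, insert
vaddr=249: (1,3) in TLB -> HIT
vaddr=476: (3,2) in TLB -> HIT

Answer: MISS MISS MISS HIT HIT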